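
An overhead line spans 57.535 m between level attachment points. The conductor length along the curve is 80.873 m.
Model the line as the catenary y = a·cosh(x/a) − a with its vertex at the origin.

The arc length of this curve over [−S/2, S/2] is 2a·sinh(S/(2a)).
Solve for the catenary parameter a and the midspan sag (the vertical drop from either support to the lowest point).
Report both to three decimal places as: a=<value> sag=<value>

a=19.471 sag=25.409

seed: a₀ = √(S³/(24(L−S))) = √(57.535³/(24·23.338)) = 18.439992
iter 1: u=1.560060  f(a)=+3.010e+00  f'(a)=-3.203e+00  a ← 18.439992 − (+3.010e+00/-3.203e+00) = 19.379720
iter 2: u=1.484413  f(a)=+2.454e-01  f'(a)=-2.700e+00  a ← 19.379720 − (+2.454e-01/-2.700e+00) = 19.470599
iter 3: u=1.477484  f(a)=+1.951e-03  f'(a)=-2.658e+00  a ← 19.470599 − (+1.951e-03/-2.658e+00) = 19.471333
iter 4: u=1.477428  f(a)=+1.255e-07  f'(a)=-2.657e+00  a ← 19.471333 − (+1.255e-07/-2.657e+00) = 19.471333
iter 5: u=1.477428  f(a)=+1.421e-14  f'(a)=-2.657e+00  a ← 19.471333 − (+1.421e-14/-2.657e+00) = 19.471333
converged: |Δa| < 1e-12 after 5 iterations
sag = a·(cosh(S/(2a)) − 1) = 19.471333·(cosh(1.477428) − 1) = 25.408989
T_max/T_min = cosh(S/(2a)) = 2.304943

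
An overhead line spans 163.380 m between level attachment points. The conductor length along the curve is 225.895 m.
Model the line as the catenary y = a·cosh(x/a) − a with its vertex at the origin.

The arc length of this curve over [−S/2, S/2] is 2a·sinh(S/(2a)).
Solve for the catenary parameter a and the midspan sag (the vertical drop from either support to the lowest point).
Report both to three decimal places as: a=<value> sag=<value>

seed: a₀ = √(S³/(24(L−S))) = √(163.380³/(24·62.515)) = 53.913881
iter 1: u=1.515194  f(a)=+7.581e+00  f'(a)=-2.897e+00  a ← 53.913881 − (+7.581e+00/-2.897e+00) = 56.530748
iter 2: u=1.445054  f(a)=+5.869e-01  f'(a)=-2.464e+00  a ← 56.530748 − (+5.869e-01/-2.464e+00) = 56.768911
iter 3: u=1.438992  f(a)=+4.170e-03  f'(a)=-2.429e+00  a ← 56.768911 − (+4.170e-03/-2.429e+00) = 56.770628
iter 4: u=1.438948  f(a)=+2.138e-07  f'(a)=-2.429e+00  a ← 56.770628 − (+2.138e-07/-2.429e+00) = 56.770628
iter 5: u=1.438948  f(a)=+0.000e+00  f'(a)=-2.429e+00  a ← 56.770628 − (+0.000e+00/-2.429e+00) = 56.770628
converged: |Δa| < 1e-12 after 5 iterations
sag = a·(cosh(S/(2a)) − 1) = 56.770628·(cosh(1.438948) − 1) = 69.641563
T_max/T_min = cosh(S/(2a)) = 2.226718

a=56.771 sag=69.642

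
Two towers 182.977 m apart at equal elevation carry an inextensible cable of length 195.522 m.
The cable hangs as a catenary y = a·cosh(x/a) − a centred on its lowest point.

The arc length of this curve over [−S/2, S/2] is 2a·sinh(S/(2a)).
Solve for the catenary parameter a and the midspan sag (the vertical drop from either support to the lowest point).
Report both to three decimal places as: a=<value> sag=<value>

seed: a₀ = √(S³/(24(L−S))) = √(182.977³/(24·12.545)) = 142.644096
iter 1: u=0.641376  f(a)=+2.606e-01  f'(a)=-1.832e-01  a ← 142.644096 − (+2.606e-01/-1.832e-01) = 144.066146
iter 2: u=0.635045  f(a)=+3.948e-03  f'(a)=-1.777e-01  a ← 144.066146 − (+3.948e-03/-1.777e-01) = 144.088359
iter 3: u=0.634947  f(a)=+9.372e-07  f'(a)=-1.776e-01  a ← 144.088359 − (+9.372e-07/-1.776e-01) = 144.088365
iter 4: u=0.634947  f(a)=+5.684e-14  f'(a)=-1.776e-01  a ← 144.088365 − (+5.684e-14/-1.776e-01) = 144.088365
converged: |Δa| < 1e-12 after 4 iterations
sag = a·(cosh(S/(2a)) − 1) = 144.088365·(cosh(0.634947) − 1) = 30.034207
T_max/T_min = cosh(S/(2a)) = 1.208443

a=144.088 sag=30.034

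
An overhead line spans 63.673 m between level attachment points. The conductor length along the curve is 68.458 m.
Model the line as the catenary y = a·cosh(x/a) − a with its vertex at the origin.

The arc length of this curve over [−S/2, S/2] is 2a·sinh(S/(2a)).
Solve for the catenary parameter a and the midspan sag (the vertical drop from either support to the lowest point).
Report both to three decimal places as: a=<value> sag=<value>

seed: a₀ = √(S³/(24(L−S))) = √(63.673³/(24·4.785)) = 47.411793
iter 1: u=0.671489  f(a)=+1.090e-01  f'(a)=-2.111e-01  a ← 47.411793 − (+1.090e-01/-2.111e-01) = 47.928344
iter 2: u=0.664252  f(a)=+1.808e-03  f'(a)=-2.042e-01  a ← 47.928344 − (+1.808e-03/-2.042e-01) = 47.937198
iter 3: u=0.664129  f(a)=+5.154e-07  f'(a)=-2.040e-01  a ← 47.937198 − (+5.154e-07/-2.040e-01) = 47.937201
iter 4: u=0.664129  f(a)=+5.684e-14  f'(a)=-2.040e-01  a ← 47.937201 − (+5.684e-14/-2.040e-01) = 47.937201
converged: |Δa| < 1e-12 after 4 iterations
sag = a·(cosh(S/(2a)) − 1) = 47.937201·(cosh(0.664129) − 1) = 10.966107
T_max/T_min = cosh(S/(2a)) = 1.228760

a=47.937 sag=10.966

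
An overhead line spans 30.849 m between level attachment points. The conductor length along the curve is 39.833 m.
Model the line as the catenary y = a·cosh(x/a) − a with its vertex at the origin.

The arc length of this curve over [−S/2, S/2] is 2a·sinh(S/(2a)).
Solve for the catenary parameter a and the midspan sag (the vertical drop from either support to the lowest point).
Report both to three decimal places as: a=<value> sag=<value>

a=12.148 sag=11.181

seed: a₀ = √(S³/(24(L−S))) = √(30.849³/(24·8.984)) = 11.668664
iter 1: u=1.321874  f(a)=+8.184e-01  f'(a)=-1.826e+00  a ← 11.668664 − (+8.184e-01/-1.826e+00) = 12.116776
iter 2: u=1.272987  f(a)=+4.950e-02  f'(a)=-1.611e+00  a ← 12.116776 − (+4.950e-02/-1.611e+00) = 12.147497
iter 3: u=1.269768  f(a)=+2.069e-04  f'(a)=-1.598e+00  a ← 12.147497 − (+2.069e-04/-1.598e+00) = 12.147627
iter 4: u=1.269754  f(a)=+3.650e-09  f'(a)=-1.598e+00  a ← 12.147627 − (+3.650e-09/-1.598e+00) = 12.147627
iter 5: u=1.269754  f(a)=+0.000e+00  f'(a)=-1.598e+00  a ← 12.147627 − (+0.000e+00/-1.598e+00) = 12.147627
converged: |Δa| < 1e-12 after 5 iterations
sag = a·(cosh(S/(2a)) − 1) = 12.147627·(cosh(1.269754) − 1) = 11.181150
T_max/T_min = cosh(S/(2a)) = 1.920439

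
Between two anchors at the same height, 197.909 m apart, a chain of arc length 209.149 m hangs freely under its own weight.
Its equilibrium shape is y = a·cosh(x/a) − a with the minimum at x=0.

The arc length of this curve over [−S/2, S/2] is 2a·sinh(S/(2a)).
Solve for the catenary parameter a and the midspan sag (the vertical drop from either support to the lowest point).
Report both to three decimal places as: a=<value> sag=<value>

a=170.941 sag=29.450

seed: a₀ = √(S³/(24(L−S))) = √(197.909³/(24·11.240)) = 169.515549
iter 1: u=0.583749  f(a)=+1.931e-01  f'(a)=-1.372e-01  a ← 169.515549 − (+1.931e-01/-1.372e-01) = 170.922891
iter 2: u=0.578942  f(a)=+2.431e-03  f'(a)=-1.338e-01  a ← 170.922891 − (+2.431e-03/-1.338e-01) = 170.941065
iter 3: u=0.578881  f(a)=+3.962e-07  f'(a)=-1.337e-01  a ← 170.941065 − (+3.962e-07/-1.337e-01) = 170.941068
iter 4: u=0.578881  f(a)=-2.842e-14  f'(a)=-1.337e-01  a ← 170.941068 − (-2.842e-14/-1.337e-01) = 170.941068
converged: |Δa| < 1e-12 after 4 iterations
sag = a·(cosh(S/(2a)) − 1) = 170.941068·(cosh(0.578881) − 1) = 29.450236
T_max/T_min = cosh(S/(2a)) = 1.172283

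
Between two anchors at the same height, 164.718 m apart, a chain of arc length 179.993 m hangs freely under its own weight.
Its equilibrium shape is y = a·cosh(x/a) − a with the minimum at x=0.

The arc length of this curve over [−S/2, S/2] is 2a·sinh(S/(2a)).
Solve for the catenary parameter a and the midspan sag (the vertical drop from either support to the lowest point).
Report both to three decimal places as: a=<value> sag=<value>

seed: a₀ = √(S³/(24(L−S))) = √(164.718³/(24·15.275)) = 110.411767
iter 1: u=0.745926  f(a)=+4.306e-01  f'(a)=-2.924e-01  a ← 110.411767 − (+4.306e-01/-2.924e-01) = 111.884524
iter 2: u=0.736107  f(a)=+8.768e-03  f'(a)=-2.806e-01  a ← 111.884524 − (+8.768e-03/-2.806e-01) = 111.915770
iter 3: u=0.735902  f(a)=+3.802e-06  f'(a)=-2.804e-01  a ← 111.915770 − (+3.802e-06/-2.804e-01) = 111.915784
iter 4: u=0.735902  f(a)=+7.105e-13  f'(a)=-2.804e-01  a ← 111.915784 − (+7.105e-13/-2.804e-01) = 111.915784
converged: |Δa| < 1e-12 after 4 iterations
sag = a·(cosh(S/(2a)) − 1) = 111.915784·(cosh(0.735902) − 1) = 31.696586
T_max/T_min = cosh(S/(2a)) = 1.283218

a=111.916 sag=31.697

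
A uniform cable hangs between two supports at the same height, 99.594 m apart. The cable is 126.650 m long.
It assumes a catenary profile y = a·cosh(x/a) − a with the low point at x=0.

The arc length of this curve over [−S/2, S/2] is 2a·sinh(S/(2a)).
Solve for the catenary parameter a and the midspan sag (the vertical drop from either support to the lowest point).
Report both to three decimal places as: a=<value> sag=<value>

a=40.504 sag=34.667

seed: a₀ = √(S³/(24(L−S))) = √(99.594³/(24·27.056)) = 39.004287
iter 1: u=1.276706  f(a)=+2.293e+00  f'(a)=-1.627e+00  a ← 39.004287 − (+2.293e+00/-1.627e+00) = 40.413338
iter 2: u=1.232192  f(a)=+1.301e-01  f'(a)=-1.447e+00  a ← 40.413338 − (+1.301e-01/-1.447e+00) = 40.503230
iter 3: u=1.229457  f(a)=+4.746e-04  f'(a)=-1.437e+00  a ← 40.503230 − (+4.746e-04/-1.437e+00) = 40.503561
iter 4: u=1.229447  f(a)=+6.368e-09  f'(a)=-1.437e+00  a ← 40.503561 − (+6.368e-09/-1.437e+00) = 40.503561
iter 5: u=1.229447  f(a)=-4.263e-14  f'(a)=-1.437e+00  a ← 40.503561 − (-4.263e-14/-1.437e+00) = 40.503561
converged: |Δa| < 1e-12 after 5 iterations
sag = a·(cosh(S/(2a)) − 1) = 40.503561·(cosh(1.229447) − 1) = 34.666873
T_max/T_min = cosh(S/(2a)) = 1.855897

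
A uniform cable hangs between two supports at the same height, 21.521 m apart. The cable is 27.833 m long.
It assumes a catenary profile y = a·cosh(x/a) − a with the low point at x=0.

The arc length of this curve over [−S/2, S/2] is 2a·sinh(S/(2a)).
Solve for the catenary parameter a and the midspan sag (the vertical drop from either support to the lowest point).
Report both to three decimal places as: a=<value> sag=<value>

a=8.447 sag=7.833

seed: a₀ = √(S³/(24(L−S))) = √(21.521³/(24·6.312)) = 8.111563
iter 1: u=1.326563  f(a)=+5.792e-01  f'(a)=-1.848e+00  a ← 8.111563 − (+5.792e-01/-1.848e+00) = 8.425008
iter 2: u=1.277209  f(a)=+3.527e-02  f'(a)=-1.629e+00  a ← 8.425008 − (+3.527e-02/-1.629e+00) = 8.446655
iter 3: u=1.273936  f(a)=+1.495e-04  f'(a)=-1.615e+00  a ← 8.446655 − (+1.495e-04/-1.615e+00) = 8.446747
iter 4: u=1.273922  f(a)=+2.711e-09  f'(a)=-1.615e+00  a ← 8.446747 − (+2.711e-09/-1.615e+00) = 8.446747
iter 5: u=1.273922  f(a)=-7.105e-15  f'(a)=-1.615e+00  a ← 8.446747 − (-7.105e-15/-1.615e+00) = 8.446747
converged: |Δa| < 1e-12 after 5 iterations
sag = a·(cosh(S/(2a)) − 1) = 8.446747·(cosh(1.273922) − 1) = 7.832580
T_max/T_min = cosh(S/(2a)) = 1.927290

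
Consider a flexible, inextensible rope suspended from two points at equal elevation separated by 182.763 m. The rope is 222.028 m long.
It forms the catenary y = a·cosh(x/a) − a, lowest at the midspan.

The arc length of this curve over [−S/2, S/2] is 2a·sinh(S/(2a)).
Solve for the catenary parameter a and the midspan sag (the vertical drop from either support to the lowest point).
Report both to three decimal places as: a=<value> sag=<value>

seed: a₀ = √(S³/(24(L−S))) = √(182.763³/(24·39.265)) = 80.486677
iter 1: u=1.135362  f(a)=+2.610e+00  f'(a)=-1.107e+00  a ← 80.486677 − (+2.610e+00/-1.107e+00) = 82.843387
iter 2: u=1.103063  f(a)=+1.190e-01  f'(a)=-1.008e+00  a ← 82.843387 − (+1.190e-01/-1.008e+00) = 82.961401
iter 3: u=1.101494  f(a)=+2.737e-04  f'(a)=-1.004e+00  a ← 82.961401 − (+2.737e-04/-1.004e+00) = 82.961674
iter 4: u=1.101491  f(a)=+1.455e-09  f'(a)=-1.004e+00  a ← 82.961674 − (+1.455e-09/-1.004e+00) = 82.961674
iter 5: u=1.101491  f(a)=+2.842e-14  f'(a)=-1.004e+00  a ← 82.961674 − (+2.842e-14/-1.004e+00) = 82.961674
converged: |Δa| < 1e-12 after 5 iterations
sag = a·(cosh(S/(2a)) − 1) = 82.961674·(cosh(1.101491) − 1) = 55.626737
T_max/T_min = cosh(S/(2a)) = 1.670511

a=82.962 sag=55.627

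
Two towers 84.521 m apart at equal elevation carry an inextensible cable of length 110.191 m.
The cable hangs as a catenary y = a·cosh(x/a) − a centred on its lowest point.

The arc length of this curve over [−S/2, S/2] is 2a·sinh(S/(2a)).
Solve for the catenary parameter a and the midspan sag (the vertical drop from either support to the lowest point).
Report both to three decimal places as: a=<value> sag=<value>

seed: a₀ = √(S³/(24(L−S))) = √(84.521³/(24·25.670)) = 31.306058
iter 1: u=1.349914  f(a)=+2.443e+00  f'(a)=-1.959e+00  a ← 31.306058 − (+2.443e+00/-1.959e+00) = 32.553173
iter 2: u=1.298199  f(a)=+1.536e-01  f'(a)=-1.720e+00  a ← 32.553173 − (+1.536e-01/-1.720e+00) = 32.642472
iter 3: u=1.294648  f(a)=+6.968e-04  f'(a)=-1.704e+00  a ← 32.642472 − (+6.968e-04/-1.704e+00) = 32.642881
iter 4: u=1.294631  f(a)=+1.449e-08  f'(a)=-1.704e+00  a ← 32.642881 − (+1.449e-08/-1.704e+00) = 32.642881
iter 5: u=1.294631  f(a)=-4.263e-14  f'(a)=-1.704e+00  a ← 32.642881 − (-4.263e-14/-1.704e+00) = 32.642881
converged: |Δa| < 1e-12 after 5 iterations
sag = a·(cosh(S/(2a)) − 1) = 32.642881·(cosh(1.294631) − 1) = 31.396730
T_max/T_min = cosh(S/(2a)) = 1.961825

a=32.643 sag=31.397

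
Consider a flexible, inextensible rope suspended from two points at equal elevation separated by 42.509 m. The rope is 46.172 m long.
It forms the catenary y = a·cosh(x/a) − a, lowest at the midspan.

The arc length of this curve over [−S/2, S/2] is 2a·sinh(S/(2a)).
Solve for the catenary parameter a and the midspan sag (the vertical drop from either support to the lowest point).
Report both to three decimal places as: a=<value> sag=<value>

seed: a₀ = √(S³/(24(L−S))) = √(42.509³/(24·3.663)) = 29.559512
iter 1: u=0.719041  f(a)=+9.587e-02  f'(a)=-2.609e-01  a ← 29.559512 − (+9.587e-02/-2.609e-01) = 29.926968
iter 2: u=0.710212  f(a)=+1.817e-03  f'(a)=-2.511e-01  a ← 29.926968 − (+1.817e-03/-2.511e-01) = 29.934204
iter 3: u=0.710041  f(a)=+6.806e-07  f'(a)=-2.509e-01  a ← 29.934204 − (+6.806e-07/-2.509e-01) = 29.934207
iter 4: u=0.710041  f(a)=+9.948e-14  f'(a)=-2.509e-01  a ← 29.934207 − (+9.948e-14/-2.509e-01) = 29.934207
converged: |Δa| < 1e-12 after 4 iterations
sag = a·(cosh(S/(2a)) − 1) = 29.934207·(cosh(0.710041) − 1) = 7.868176
T_max/T_min = cosh(S/(2a)) = 1.262849

a=29.934 sag=7.868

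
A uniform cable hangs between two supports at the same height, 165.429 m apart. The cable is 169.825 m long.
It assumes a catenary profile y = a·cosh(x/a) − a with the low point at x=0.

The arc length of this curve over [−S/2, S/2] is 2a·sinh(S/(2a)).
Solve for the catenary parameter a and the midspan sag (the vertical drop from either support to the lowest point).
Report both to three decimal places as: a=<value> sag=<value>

a=207.970 sag=16.667

seed: a₀ = √(S³/(24(L−S))) = √(165.429³/(24·4.396)) = 207.149078
iter 1: u=0.399299  f(a)=+3.518e-02  f'(a)=-4.312e-02  a ← 207.149078 − (+3.518e-02/-4.312e-02) = 207.964835
iter 2: u=0.397733  f(a)=+2.089e-04  f'(a)=-4.261e-02  a ← 207.964835 − (+2.089e-04/-4.261e-02) = 207.969737
iter 3: u=0.397724  f(a)=+7.463e-09  f'(a)=-4.261e-02  a ← 207.969737 − (+7.463e-09/-4.261e-02) = 207.969737
iter 4: u=0.397724  f(a)=-2.842e-14  f'(a)=-4.261e-02  a ← 207.969737 − (-2.842e-14/-4.261e-02) = 207.969737
converged: |Δa| < 1e-12 after 4 iterations
sag = a·(cosh(S/(2a)) − 1) = 207.969737·(cosh(0.397724) − 1) = 16.666734
T_max/T_min = cosh(S/(2a)) = 1.080140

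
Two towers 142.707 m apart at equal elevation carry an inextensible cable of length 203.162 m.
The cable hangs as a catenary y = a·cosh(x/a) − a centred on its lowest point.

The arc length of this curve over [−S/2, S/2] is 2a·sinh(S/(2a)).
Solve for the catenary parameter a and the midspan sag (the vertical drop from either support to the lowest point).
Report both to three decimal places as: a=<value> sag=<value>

seed: a₀ = √(S³/(24(L−S))) = √(142.707³/(24·60.455)) = 44.755476
iter 1: u=1.594297  f(a)=+8.165e+00  f'(a)=-3.454e+00  a ← 44.755476 − (+8.165e+00/-3.454e+00) = 47.119657
iter 2: u=1.514304  f(a)=+6.916e-01  f'(a)=-2.891e+00  a ← 47.119657 − (+6.916e-01/-2.891e+00) = 47.358861
iter 3: u=1.506656  f(a)=+5.976e-03  f'(a)=-2.841e+00  a ← 47.358861 − (+5.976e-03/-2.841e+00) = 47.360964
iter 4: u=1.506589  f(a)=+4.548e-07  f'(a)=-2.841e+00  a ← 47.360964 − (+4.548e-07/-2.841e+00) = 47.360965
iter 5: u=1.506589  f(a)=-2.842e-14  f'(a)=-2.841e+00  a ← 47.360965 − (-2.842e-14/-2.841e+00) = 47.360965
converged: |Δa| < 1e-12 after 5 iterations
sag = a·(cosh(S/(2a)) − 1) = 47.360965·(cosh(1.506589) − 1) = 64.718295
T_max/T_min = cosh(S/(2a)) = 2.366490

a=47.361 sag=64.718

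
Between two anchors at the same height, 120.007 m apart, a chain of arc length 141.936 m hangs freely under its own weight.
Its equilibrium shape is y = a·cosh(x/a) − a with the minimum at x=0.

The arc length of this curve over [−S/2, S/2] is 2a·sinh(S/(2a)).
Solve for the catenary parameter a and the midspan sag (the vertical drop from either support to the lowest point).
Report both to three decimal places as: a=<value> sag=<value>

a=58.814 sag=33.357

seed: a₀ = √(S³/(24(L−S))) = √(120.007³/(24·21.929)) = 57.305306
iter 1: u=1.047085  f(a)=+1.234e+00  f'(a)=-8.526e-01  a ← 57.305306 − (+1.234e+00/-8.526e-01) = 58.752633
iter 2: u=1.021290  f(a)=+4.830e-02  f'(a)=-7.870e-01  a ← 58.752633 − (+4.830e-02/-7.870e-01) = 58.813997
iter 3: u=1.020225  f(a)=+8.065e-05  f'(a)=-7.844e-01  a ← 58.813997 − (+8.065e-05/-7.844e-01) = 58.814100
iter 4: u=1.020223  f(a)=+2.258e-10  f'(a)=-7.844e-01  a ← 58.814100 − (+2.258e-10/-7.844e-01) = 58.814100
iter 5: u=1.020223  f(a)=-2.842e-14  f'(a)=-7.844e-01  a ← 58.814100 − (-2.842e-14/-7.844e-01) = 58.814100
converged: |Δa| < 1e-12 after 5 iterations
sag = a·(cosh(S/(2a)) − 1) = 58.814100·(cosh(1.020223) − 1) = 33.357237
T_max/T_min = cosh(S/(2a)) = 1.567164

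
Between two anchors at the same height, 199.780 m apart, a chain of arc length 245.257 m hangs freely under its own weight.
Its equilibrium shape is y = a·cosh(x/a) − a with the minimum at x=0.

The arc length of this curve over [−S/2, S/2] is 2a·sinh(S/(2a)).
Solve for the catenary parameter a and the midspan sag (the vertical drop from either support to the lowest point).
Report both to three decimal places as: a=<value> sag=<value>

a=88.250 sag=62.832

seed: a₀ = √(S³/(24(L−S))) = √(199.780³/(24·45.477)) = 85.472516
iter 1: u=1.168680  f(a)=+3.209e+00  f'(a)=-1.217e+00  a ← 85.472516 − (+3.209e+00/-1.217e+00) = 88.109543
iter 2: u=1.133702  f(a)=+1.545e-01  f'(a)=-1.102e+00  a ← 88.109543 − (+1.545e-01/-1.102e+00) = 88.249703
iter 3: u=1.131902  f(a)=+3.982e-04  f'(a)=-1.096e+00  a ← 88.249703 − (+3.982e-04/-1.096e+00) = 88.250066
iter 4: u=1.131897  f(a)=+2.660e-09  f'(a)=-1.096e+00  a ← 88.250066 − (+2.660e-09/-1.096e+00) = 88.250066
iter 5: u=1.131897  f(a)=+0.000e+00  f'(a)=-1.096e+00  a ← 88.250066 − (+0.000e+00/-1.096e+00) = 88.250066
converged: |Δa| < 1e-12 after 5 iterations
sag = a·(cosh(S/(2a)) − 1) = 88.250066·(cosh(1.131897) − 1) = 62.832107
T_max/T_min = cosh(S/(2a)) = 1.711978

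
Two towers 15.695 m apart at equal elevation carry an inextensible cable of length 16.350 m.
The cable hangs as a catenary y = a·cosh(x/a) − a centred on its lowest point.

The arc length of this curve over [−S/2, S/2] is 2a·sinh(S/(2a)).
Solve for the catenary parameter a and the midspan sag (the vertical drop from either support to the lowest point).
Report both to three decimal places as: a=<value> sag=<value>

a=15.780 sag=1.992

seed: a₀ = √(S³/(24(L−S))) = √(15.695³/(24·0.655)) = 15.682515
iter 1: u=0.500398  f(a)=+8.250e-03  f'(a)=-8.564e-02  a ← 15.682515 − (+8.250e-03/-8.564e-02) = 15.778840
iter 2: u=0.497343  f(a)=+7.663e-05  f'(a)=-8.406e-02  a ← 15.778840 − (+7.663e-05/-8.406e-02) = 15.779752
iter 3: u=0.497315  f(a)=+6.748e-09  f'(a)=-8.404e-02  a ← 15.779752 − (+6.748e-09/-8.404e-02) = 15.779752
iter 4: u=0.497315  f(a)=+7.105e-15  f'(a)=-8.404e-02  a ← 15.779752 − (+7.105e-15/-8.404e-02) = 15.779752
converged: |Δa| < 1e-12 after 4 iterations
sag = a·(cosh(S/(2a)) − 1) = 15.779752·(cosh(0.497315) − 1) = 1.991888
T_max/T_min = cosh(S/(2a)) = 1.126231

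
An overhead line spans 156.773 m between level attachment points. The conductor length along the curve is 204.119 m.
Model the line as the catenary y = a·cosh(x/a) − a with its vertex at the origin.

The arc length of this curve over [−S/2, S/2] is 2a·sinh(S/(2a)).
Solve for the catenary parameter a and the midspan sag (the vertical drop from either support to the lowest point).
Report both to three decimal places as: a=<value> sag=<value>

a=60.705 sag=58.044

seed: a₀ = √(S³/(24(L−S))) = √(156.773³/(24·47.346)) = 58.231722
iter 1: u=1.346113  f(a)=+4.479e+00  f'(a)=-1.941e+00  a ← 58.231722 − (+4.479e+00/-1.941e+00) = 60.540093
iter 2: u=1.294787  f(a)=+2.801e-01  f'(a)=-1.705e+00  a ← 60.540093 − (+2.801e-01/-1.705e+00) = 60.704419
iter 3: u=1.291282  f(a)=+1.257e-03  f'(a)=-1.689e+00  a ← 60.704419 − (+1.257e-03/-1.689e+00) = 60.705163
iter 4: u=1.291266  f(a)=+2.557e-08  f'(a)=-1.689e+00  a ← 60.705163 − (+2.557e-08/-1.689e+00) = 60.705163
iter 5: u=1.291266  f(a)=+0.000e+00  f'(a)=-1.689e+00  a ← 60.705163 − (+0.000e+00/-1.689e+00) = 60.705163
converged: |Δa| < 1e-12 after 5 iterations
sag = a·(cosh(S/(2a)) − 1) = 60.705163·(cosh(1.291266) − 1) = 58.043556
T_max/T_min = cosh(S/(2a)) = 1.956155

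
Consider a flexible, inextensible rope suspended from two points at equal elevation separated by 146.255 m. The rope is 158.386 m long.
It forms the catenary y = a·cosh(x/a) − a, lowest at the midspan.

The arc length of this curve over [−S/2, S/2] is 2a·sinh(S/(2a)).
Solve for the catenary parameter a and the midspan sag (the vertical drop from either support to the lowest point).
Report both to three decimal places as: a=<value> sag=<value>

a=104.926 sag=26.531

seed: a₀ = √(S³/(24(L−S))) = √(146.255³/(24·12.131)) = 103.660228
iter 1: u=0.705454  f(a)=+3.055e-01  f'(a)=-2.459e-01  a ← 103.660228 − (+3.055e-01/-2.459e-01) = 104.902391
iter 2: u=0.697100  f(a)=+5.577e-03  f'(a)=-2.370e-01  a ← 104.902391 − (+5.577e-03/-2.370e-01) = 104.925924
iter 3: u=0.696944  f(a)=+1.936e-06  f'(a)=-2.368e-01  a ← 104.925924 − (+1.936e-06/-2.368e-01) = 104.925932
iter 4: u=0.696944  f(a)=+2.842e-13  f'(a)=-2.368e-01  a ← 104.925932 − (+2.842e-13/-2.368e-01) = 104.925932
converged: |Δa| < 1e-12 after 4 iterations
sag = a·(cosh(S/(2a)) − 1) = 104.925932·(cosh(0.696944) − 1) = 26.531219
T_max/T_min = cosh(S/(2a)) = 1.252857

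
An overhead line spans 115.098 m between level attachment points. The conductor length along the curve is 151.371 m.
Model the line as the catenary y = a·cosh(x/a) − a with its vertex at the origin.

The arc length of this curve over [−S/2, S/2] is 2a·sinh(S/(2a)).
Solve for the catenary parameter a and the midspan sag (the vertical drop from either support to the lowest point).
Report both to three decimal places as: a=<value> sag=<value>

a=43.701 sag=43.695

seed: a₀ = √(S³/(24(L−S))) = √(115.098³/(24·36.273)) = 41.850852
iter 1: u=1.375097  f(a)=+3.588e+00  f'(a)=-2.084e+00  a ← 41.850852 − (+3.588e+00/-2.084e+00) = 43.572394
iter 2: u=1.320767  f(a)=+2.333e-01  f'(a)=-1.821e+00  a ← 43.572394 − (+2.333e-01/-1.821e+00) = 43.700478
iter 3: u=1.316896  f(a)=+1.138e-03  f'(a)=-1.803e+00  a ← 43.700478 − (+1.138e-03/-1.803e+00) = 43.701109
iter 4: u=1.316877  f(a)=+2.735e-08  f'(a)=-1.803e+00  a ← 43.701109 − (+2.735e-08/-1.803e+00) = 43.701109
iter 5: u=1.316877  f(a)=-2.842e-14  f'(a)=-1.803e+00  a ← 43.701109 − (-2.842e-14/-1.803e+00) = 43.701109
converged: |Δa| < 1e-12 after 5 iterations
sag = a·(cosh(S/(2a)) − 1) = 43.701109·(cosh(1.316877) − 1) = 43.695011
T_max/T_min = cosh(S/(2a)) = 1.999860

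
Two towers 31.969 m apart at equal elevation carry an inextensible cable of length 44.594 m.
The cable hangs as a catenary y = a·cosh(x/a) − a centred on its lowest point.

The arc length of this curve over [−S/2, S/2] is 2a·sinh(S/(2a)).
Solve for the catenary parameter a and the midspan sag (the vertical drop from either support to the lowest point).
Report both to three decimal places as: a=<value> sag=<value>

seed: a₀ = √(S³/(24(L−S))) = √(31.969³/(24·12.625)) = 10.384181
iter 1: u=1.539312  f(a)=+1.583e+00  f'(a)=-3.059e+00  a ← 10.384181 − (+1.583e+00/-3.059e+00) = 10.901708
iter 2: u=1.466238  f(a)=+1.260e-01  f'(a)=-2.589e+00  a ← 10.901708 − (+1.260e-01/-2.589e+00) = 10.950382
iter 3: u=1.459721  f(a)=+9.517e-04  f'(a)=-2.550e+00  a ← 10.950382 − (+9.517e-04/-2.550e+00) = 10.950755
iter 4: u=1.459671  f(a)=+5.517e-08  f'(a)=-2.550e+00  a ← 10.950755 − (+5.517e-08/-2.550e+00) = 10.950755
iter 5: u=1.459671  f(a)=+0.000e+00  f'(a)=-2.550e+00  a ← 10.950755 − (+0.000e+00/-2.550e+00) = 10.950755
converged: |Δa| < 1e-12 after 5 iterations
sag = a·(cosh(S/(2a)) − 1) = 10.950755·(cosh(1.459671) − 1) = 13.890244
T_max/T_min = cosh(S/(2a)) = 2.268428

a=10.951 sag=13.890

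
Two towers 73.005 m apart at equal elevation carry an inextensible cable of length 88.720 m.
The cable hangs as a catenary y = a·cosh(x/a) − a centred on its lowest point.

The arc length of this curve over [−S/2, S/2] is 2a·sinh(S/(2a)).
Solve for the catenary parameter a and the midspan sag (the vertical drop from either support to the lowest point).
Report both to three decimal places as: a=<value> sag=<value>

a=33.109 sag=22.245

seed: a₀ = √(S³/(24(L−S))) = √(73.005³/(24·15.715)) = 32.119302
iter 1: u=1.136466  f(a)=+1.047e+00  f'(a)=-1.111e+00  a ← 32.119302 − (+1.047e+00/-1.111e+00) = 33.061438
iter 2: u=1.104081  f(a)=+4.782e-02  f'(a)=-1.011e+00  a ← 33.061438 − (+4.782e-02/-1.011e+00) = 33.108711
iter 3: u=1.102504  f(a)=+1.104e-04  f'(a)=-1.007e+00  a ← 33.108711 − (+1.104e-04/-1.007e+00) = 33.108820
iter 4: u=1.102501  f(a)=+5.912e-10  f'(a)=-1.007e+00  a ← 33.108820 − (+5.912e-10/-1.007e+00) = 33.108820
iter 5: u=1.102501  f(a)=+0.000e+00  f'(a)=-1.007e+00  a ← 33.108820 − (+0.000e+00/-1.007e+00) = 33.108820
converged: |Δa| < 1e-12 after 5 iterations
sag = a·(cosh(S/(2a)) − 1) = 33.108820·(cosh(1.102501) − 1) = 22.244622
T_max/T_min = cosh(S/(2a)) = 1.671864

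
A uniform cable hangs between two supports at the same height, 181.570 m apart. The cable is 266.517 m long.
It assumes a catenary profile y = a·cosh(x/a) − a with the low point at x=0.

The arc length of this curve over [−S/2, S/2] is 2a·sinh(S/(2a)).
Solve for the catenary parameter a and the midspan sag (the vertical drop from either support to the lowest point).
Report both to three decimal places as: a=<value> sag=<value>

a=57.642 sag=87.549

seed: a₀ = √(S³/(24(L−S))) = √(181.570³/(24·84.947)) = 54.185926
iter 1: u=1.675435  f(a)=+1.275e+01  f'(a)=-4.108e+00  a ← 54.185926 − (+1.275e+01/-4.108e+00) = 57.289593
iter 2: u=1.584668  f(a)=+1.178e+00  f'(a)=-3.382e+00  a ← 57.289593 − (+1.178e+00/-3.382e+00) = 57.637827
iter 3: u=1.575094  f(a)=+1.230e-02  f'(a)=-3.311e+00  a ← 57.637827 − (+1.230e-02/-3.311e+00) = 57.641542
iter 4: u=1.574993  f(a)=+1.373e-06  f'(a)=-3.311e+00  a ← 57.641542 − (+1.373e-06/-3.311e+00) = 57.641543
iter 5: u=1.574993  f(a)=+5.684e-14  f'(a)=-3.311e+00  a ← 57.641543 − (+5.684e-14/-3.311e+00) = 57.641543
converged: |Δa| < 1e-12 after 5 iterations
sag = a·(cosh(S/(2a)) − 1) = 57.641543·(cosh(1.574993) − 1) = 87.549281
T_max/T_min = cosh(S/(2a)) = 2.518857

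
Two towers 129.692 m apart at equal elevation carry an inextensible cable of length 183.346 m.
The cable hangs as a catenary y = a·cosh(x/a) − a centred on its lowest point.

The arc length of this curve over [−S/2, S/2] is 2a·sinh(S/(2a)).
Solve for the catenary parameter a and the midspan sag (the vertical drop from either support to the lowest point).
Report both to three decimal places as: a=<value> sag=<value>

a=43.503 sag=57.968

seed: a₀ = √(S³/(24(L−S))) = √(129.692³/(24·53.654)) = 41.158838
iter 1: u=1.575506  f(a)=+7.066e+00  f'(a)=-3.314e+00  a ← 41.158838 − (+7.066e+00/-3.314e+00) = 43.290888
iter 2: u=1.497913  f(a)=+5.862e-01  f'(a)=-2.785e+00  a ← 43.290888 − (+5.862e-01/-2.785e+00) = 43.501346
iter 3: u=1.490667  f(a)=+4.840e-03  f'(a)=-2.740e+00  a ← 43.501346 − (+4.840e-03/-2.740e+00) = 43.503113
iter 4: u=1.490606  f(a)=+3.360e-07  f'(a)=-2.739e+00  a ← 43.503113 − (+3.360e-07/-2.739e+00) = 43.503113
iter 5: u=1.490606  f(a)=+0.000e+00  f'(a)=-2.739e+00  a ← 43.503113 − (+0.000e+00/-2.739e+00) = 43.503113
converged: |Δa| < 1e-12 after 5 iterations
sag = a·(cosh(S/(2a)) − 1) = 43.503113·(cosh(1.490606) − 1) = 57.968360
T_max/T_min = cosh(S/(2a)) = 2.332511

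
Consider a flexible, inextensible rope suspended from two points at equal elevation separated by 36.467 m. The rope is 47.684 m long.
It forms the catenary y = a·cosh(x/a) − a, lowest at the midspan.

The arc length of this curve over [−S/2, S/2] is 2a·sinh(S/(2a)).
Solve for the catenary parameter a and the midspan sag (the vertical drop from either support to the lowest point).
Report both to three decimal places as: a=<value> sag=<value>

a=14.002 sag=13.648

seed: a₀ = √(S³/(24(L−S))) = √(36.467³/(24·11.217)) = 13.421655
iter 1: u=1.358514  f(a)=+1.082e+00  f'(a)=-2.001e+00  a ← 13.421655 − (+1.082e+00/-2.001e+00) = 13.962260
iter 2: u=1.305913  f(a)=+6.879e-02  f'(a)=-1.754e+00  a ← 13.962260 − (+6.879e-02/-1.754e+00) = 14.001482
iter 3: u=1.302255  f(a)=+3.200e-04  f'(a)=-1.738e+00  a ← 14.001482 − (+3.200e-04/-1.738e+00) = 14.001666
iter 4: u=1.302238  f(a)=+6.994e-09  f'(a)=-1.738e+00  a ← 14.001666 − (+6.994e-09/-1.738e+00) = 14.001666
iter 5: u=1.302238  f(a)=+0.000e+00  f'(a)=-1.738e+00  a ← 14.001666 − (+0.000e+00/-1.738e+00) = 14.001666
converged: |Δa| < 1e-12 after 5 iterations
sag = a·(cosh(S/(2a)) − 1) = 14.001666·(cosh(1.302238) − 1) = 13.647703
T_max/T_min = cosh(S/(2a)) = 1.974720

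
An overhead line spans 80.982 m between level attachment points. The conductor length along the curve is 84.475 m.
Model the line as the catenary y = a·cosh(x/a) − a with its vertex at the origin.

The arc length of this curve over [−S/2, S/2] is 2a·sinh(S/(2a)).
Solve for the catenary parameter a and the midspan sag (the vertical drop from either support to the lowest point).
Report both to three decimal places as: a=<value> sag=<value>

a=80.103 sag=10.454

seed: a₀ = √(S³/(24(L−S))) = √(80.982³/(24·3.493)) = 79.593542
iter 1: u=0.508722  f(a)=+4.548e-02  f'(a)=-9.006e-02  a ← 79.593542 − (+4.548e-02/-9.006e-02) = 80.098504
iter 2: u=0.505515  f(a)=+4.364e-04  f'(a)=-8.834e-02  a ← 80.098504 − (+4.364e-04/-8.834e-02) = 80.103444
iter 3: u=0.505484  f(a)=+4.106e-08  f'(a)=-8.833e-02  a ← 80.103444 − (+4.106e-08/-8.833e-02) = 80.103445
iter 4: u=0.505484  f(a)=+0.000e+00  f'(a)=-8.833e-02  a ← 80.103445 − (+0.000e+00/-8.833e-02) = 80.103445
converged: |Δa| < 1e-12 after 4 iterations
sag = a·(cosh(S/(2a)) − 1) = 80.103445·(cosh(0.505484) − 1) = 10.453544
T_max/T_min = cosh(S/(2a)) = 1.130501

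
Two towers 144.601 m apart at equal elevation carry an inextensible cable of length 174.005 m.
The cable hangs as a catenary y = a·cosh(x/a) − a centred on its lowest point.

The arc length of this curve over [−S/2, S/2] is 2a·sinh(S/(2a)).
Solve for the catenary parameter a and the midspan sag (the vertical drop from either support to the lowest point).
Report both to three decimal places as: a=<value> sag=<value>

a=67.365 sag=42.669

seed: a₀ = √(S³/(24(L−S))) = √(144.601³/(24·29.404)) = 65.455797
iter 1: u=1.104570  f(a)=+1.847e+00  f'(a)=-1.013e+00  a ← 65.455797 − (+1.847e+00/-1.013e+00) = 67.278959
iter 2: u=1.074638  f(a)=+7.997e-02  f'(a)=-9.269e-01  a ← 67.278959 − (+7.997e-02/-9.269e-01) = 67.365231
iter 3: u=1.073261  f(a)=+1.650e-04  f'(a)=-9.231e-01  a ← 67.365231 − (+1.650e-04/-9.231e-01) = 67.365410
iter 4: u=1.073259  f(a)=+7.054e-10  f'(a)=-9.231e-01  a ← 67.365410 − (+7.054e-10/-9.231e-01) = 67.365410
iter 5: u=1.073259  f(a)=+0.000e+00  f'(a)=-9.231e-01  a ← 67.365410 − (+0.000e+00/-9.231e-01) = 67.365410
converged: |Δa| < 1e-12 after 5 iterations
sag = a·(cosh(S/(2a)) − 1) = 67.365410·(cosh(1.073259) − 1) = 42.668828
T_max/T_min = cosh(S/(2a)) = 1.633394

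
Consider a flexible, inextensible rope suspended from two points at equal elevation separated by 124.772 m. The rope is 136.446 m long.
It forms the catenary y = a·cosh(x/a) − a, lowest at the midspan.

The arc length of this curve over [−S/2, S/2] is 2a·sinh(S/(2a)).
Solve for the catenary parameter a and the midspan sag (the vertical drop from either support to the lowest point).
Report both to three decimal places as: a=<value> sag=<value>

seed: a₀ = √(S³/(24(L−S))) = √(124.772³/(24·11.674)) = 83.264569
iter 1: u=0.749250  f(a)=+3.321e-01  f'(a)=-2.965e-01  a ← 83.264569 − (+3.321e-01/-2.965e-01) = 84.384722
iter 2: u=0.739304  f(a)=+6.820e-03  f'(a)=-2.844e-01  a ← 84.384722 − (+6.820e-03/-2.844e-01) = 84.408703
iter 3: u=0.739094  f(a)=+3.010e-06  f'(a)=-2.842e-01  a ← 84.408703 − (+3.010e-06/-2.842e-01) = 84.408714
iter 4: u=0.739094  f(a)=+5.684e-13  f'(a)=-2.842e-01  a ← 84.408714 − (+5.684e-13/-2.842e-01) = 84.408714
converged: |Δa| < 1e-12 after 4 iterations
sag = a·(cosh(S/(2a)) − 1) = 84.408714·(cosh(0.739094) − 1) = 24.123349
T_max/T_min = cosh(S/(2a)) = 1.285792

a=84.409 sag=24.123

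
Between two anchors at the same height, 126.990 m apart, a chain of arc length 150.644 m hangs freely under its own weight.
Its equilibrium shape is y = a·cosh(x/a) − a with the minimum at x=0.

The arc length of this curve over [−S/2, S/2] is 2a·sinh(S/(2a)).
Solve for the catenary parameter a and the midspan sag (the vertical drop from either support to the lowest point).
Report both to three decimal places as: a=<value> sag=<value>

seed: a₀ = √(S³/(24(L−S))) = √(126.990³/(24·23.654)) = 60.061527
iter 1: u=1.057166  f(a)=+1.358e+00  f'(a)=-8.793e-01  a ← 60.061527 − (+1.358e+00/-8.793e-01) = 61.605423
iter 2: u=1.030672  f(a)=+5.410e-02  f'(a)=-8.104e-01  a ← 61.605423 − (+5.410e-02/-8.104e-01) = 61.672181
iter 3: u=1.029557  f(a)=+9.385e-05  f'(a)=-8.076e-01  a ← 61.672181 − (+9.385e-05/-8.076e-01) = 61.672297
iter 4: u=1.029555  f(a)=+2.834e-10  f'(a)=-8.076e-01  a ← 61.672297 − (+2.834e-10/-8.076e-01) = 61.672297
iter 5: u=1.029555  f(a)=+0.000e+00  f'(a)=-8.076e-01  a ← 61.672297 − (+0.000e+00/-8.076e-01) = 61.672297
converged: |Δa| < 1e-12 after 5 iterations
sag = a·(cosh(S/(2a)) − 1) = 61.672297·(cosh(1.029555) − 1) = 35.676950
T_max/T_min = cosh(S/(2a)) = 1.578492

a=61.672 sag=35.677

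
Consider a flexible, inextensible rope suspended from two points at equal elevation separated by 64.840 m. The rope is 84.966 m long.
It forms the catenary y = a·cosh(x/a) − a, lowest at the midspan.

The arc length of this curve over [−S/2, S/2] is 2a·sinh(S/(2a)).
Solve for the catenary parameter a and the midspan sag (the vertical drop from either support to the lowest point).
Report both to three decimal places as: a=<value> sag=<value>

a=24.792 sag=24.396

seed: a₀ = √(S³/(24(L−S))) = √(64.840³/(24·20.126)) = 23.756374
iter 1: u=1.364686  f(a)=+1.959e+00  f'(a)=-2.032e+00  a ← 23.756374 − (+1.959e+00/-2.032e+00) = 24.720808
iter 2: u=1.311446  f(a)=+1.256e-01  f'(a)=-1.779e+00  a ← 24.720808 − (+1.256e-01/-1.779e+00) = 24.791441
iter 3: u=1.307709  f(a)=+5.948e-04  f'(a)=-1.762e+00  a ← 24.791441 − (+5.948e-04/-1.762e+00) = 24.791778
iter 4: u=1.307692  f(a)=+1.347e-08  f'(a)=-1.762e+00  a ← 24.791778 − (+1.347e-08/-1.762e+00) = 24.791779
iter 5: u=1.307692  f(a)=+1.421e-14  f'(a)=-1.762e+00  a ← 24.791779 − (+1.421e-14/-1.762e+00) = 24.791779
converged: |Δa| < 1e-12 after 5 iterations
sag = a·(cosh(S/(2a)) − 1) = 24.791779·(cosh(1.307692) − 1) = 24.396000
T_max/T_min = cosh(S/(2a)) = 1.984036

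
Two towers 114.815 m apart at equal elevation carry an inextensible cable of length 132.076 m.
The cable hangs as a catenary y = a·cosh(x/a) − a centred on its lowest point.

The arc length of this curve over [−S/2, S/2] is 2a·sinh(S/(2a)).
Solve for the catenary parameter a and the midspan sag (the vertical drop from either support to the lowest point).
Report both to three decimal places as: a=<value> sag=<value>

seed: a₀ = √(S³/(24(L−S))) = √(114.815³/(24·17.261)) = 60.444856
iter 1: u=0.949750  f(a)=+7.954e-01  f'(a)=-6.243e-01  a ← 60.444856 − (+7.954e-01/-6.243e-01) = 61.718884
iter 2: u=0.930145  f(a)=+2.584e-02  f'(a)=-5.844e-01  a ← 61.718884 − (+2.584e-02/-5.844e-01) = 61.763110
iter 3: u=0.929479  f(a)=+2.931e-05  f'(a)=-5.830e-01  a ← 61.763110 − (+2.931e-05/-5.830e-01) = 61.763161
iter 4: u=0.929478  f(a)=+3.780e-11  f'(a)=-5.830e-01  a ← 61.763161 − (+3.780e-11/-5.830e-01) = 61.763161
iter 5: u=0.929478  f(a)=+0.000e+00  f'(a)=-5.830e-01  a ← 61.763161 − (+0.000e+00/-5.830e-01) = 61.763161
converged: |Δa| < 1e-12 after 5 iterations
sag = a·(cosh(S/(2a)) − 1) = 61.763161·(cosh(0.929478) − 1) = 28.656447
T_max/T_min = cosh(S/(2a)) = 1.463973

a=61.763 sag=28.656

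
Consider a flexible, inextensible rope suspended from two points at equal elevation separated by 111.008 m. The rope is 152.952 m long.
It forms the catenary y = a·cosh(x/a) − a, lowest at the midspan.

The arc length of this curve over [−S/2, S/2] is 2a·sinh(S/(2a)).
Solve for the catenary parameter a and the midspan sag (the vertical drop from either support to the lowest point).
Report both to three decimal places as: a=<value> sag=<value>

a=38.794 sag=46.959

seed: a₀ = √(S³/(24(L−S))) = √(111.008³/(24·41.944)) = 36.863017
iter 1: u=1.505683  f(a)=+5.019e+00  f'(a)=-2.835e+00  a ← 36.863017 − (+5.019e+00/-2.835e+00) = 38.633437
iter 2: u=1.436683  f(a)=+3.843e-01  f'(a)=-2.416e+00  a ← 38.633437 − (+3.843e-01/-2.416e+00) = 38.792468
iter 3: u=1.430793  f(a)=+2.665e-03  f'(a)=-2.383e+00  a ← 38.792468 − (+2.665e-03/-2.383e+00) = 38.793586
iter 4: u=1.430752  f(a)=+1.301e-07  f'(a)=-2.383e+00  a ← 38.793586 − (+1.301e-07/-2.383e+00) = 38.793586
iter 5: u=1.430752  f(a)=+0.000e+00  f'(a)=-2.383e+00  a ← 38.793586 − (+0.000e+00/-2.383e+00) = 38.793586
converged: |Δa| < 1e-12 after 5 iterations
sag = a·(cosh(S/(2a)) − 1) = 38.793586·(cosh(1.430752) − 1) = 46.959087
T_max/T_min = cosh(S/(2a)) = 2.210486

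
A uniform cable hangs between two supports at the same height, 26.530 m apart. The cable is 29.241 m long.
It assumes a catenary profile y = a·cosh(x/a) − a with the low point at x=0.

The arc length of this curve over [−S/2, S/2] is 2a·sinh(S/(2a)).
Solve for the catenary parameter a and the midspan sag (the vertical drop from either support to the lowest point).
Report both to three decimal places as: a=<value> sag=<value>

seed: a₀ = √(S³/(24(L−S))) = √(26.530³/(24·2.711)) = 16.940862
iter 1: u=0.783018  f(a)=+8.433e-02  f'(a)=-3.401e-01  a ← 16.940862 − (+8.433e-02/-3.401e-01) = 17.188814
iter 2: u=0.771723  f(a)=+1.887e-03  f'(a)=-3.250e-01  a ← 17.188814 − (+1.887e-03/-3.250e-01) = 17.194620
iter 3: u=0.771462  f(a)=+9.930e-07  f'(a)=-3.247e-01  a ← 17.194620 − (+9.930e-07/-3.247e-01) = 17.194623
iter 4: u=0.771462  f(a)=+2.771e-13  f'(a)=-3.247e-01  a ← 17.194623 − (+2.771e-13/-3.247e-01) = 17.194623
converged: |Δa| < 1e-12 after 4 iterations
sag = a·(cosh(S/(2a)) − 1) = 17.194623·(cosh(0.771462) − 1) = 5.375580
T_max/T_min = cosh(S/(2a)) = 1.312631

a=17.195 sag=5.376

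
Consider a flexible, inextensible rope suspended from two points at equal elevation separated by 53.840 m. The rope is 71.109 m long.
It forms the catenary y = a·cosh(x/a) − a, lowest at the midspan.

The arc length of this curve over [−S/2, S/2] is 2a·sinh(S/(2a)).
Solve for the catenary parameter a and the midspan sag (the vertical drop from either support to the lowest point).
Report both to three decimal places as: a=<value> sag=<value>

a=20.277 sag=20.653

seed: a₀ = √(S³/(24(L−S))) = √(53.840³/(24·17.269)) = 19.405211
iter 1: u=1.387256  f(a)=+1.740e+00  f'(a)=-2.147e+00  a ← 19.405211 − (+1.740e+00/-2.147e+00) = 20.215691
iter 2: u=1.331639  f(a)=+1.149e-01  f'(a)=-1.872e+00  a ← 20.215691 − (+1.149e-01/-1.872e+00) = 20.277103
iter 3: u=1.327606  f(a)=+5.801e-04  f'(a)=-1.853e+00  a ← 20.277103 − (+5.801e-04/-1.853e+00) = 20.277416
iter 4: u=1.327585  f(a)=+1.494e-08  f'(a)=-1.853e+00  a ← 20.277416 − (+1.494e-08/-1.853e+00) = 20.277416
iter 5: u=1.327585  f(a)=-1.421e-14  f'(a)=-1.853e+00  a ← 20.277416 − (-1.421e-14/-1.853e+00) = 20.277416
converged: |Δa| < 1e-12 after 5 iterations
sag = a·(cosh(S/(2a)) − 1) = 20.277416·(cosh(1.327585) − 1) = 20.652965
T_max/T_min = cosh(S/(2a)) = 2.018521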